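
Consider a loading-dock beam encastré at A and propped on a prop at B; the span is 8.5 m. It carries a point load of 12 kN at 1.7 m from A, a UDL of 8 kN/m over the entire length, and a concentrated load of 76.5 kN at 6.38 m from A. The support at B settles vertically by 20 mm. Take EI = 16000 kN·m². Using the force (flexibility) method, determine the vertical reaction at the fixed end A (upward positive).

R_A = 83.42 kN

Release the roller at B. Primary structure: cantilever fixed at A.
Free-end deflection of the primary structure under the applied loading (downward +):
  point load 12 at a = 1.7: Pa²(3L − a)/(6EI) = 137.6/EI
  UDL 8: wL⁴/(8EI) = 5220/EI
  point load 76.5 at a = 6.38: Pa²(3L − a)/(6EI) = 9923/EI
  δ_0 = 15281/EI
Tip deflection under a unit load at B: L³/(3EI) = 204.7/EI.
With EI = 16000 kN·m²: δ_0 = 0.95503 m and δ_{BB} = 0.012794 m/kN.
Compatibility — the beam at B must follow the support down by 0.02 m: δ_0 − R_B·δ_{BB} = 0.02, so R_B = (0.95503 − 0.02)/0.012794 = 73.08 kN.
Vertical equilibrium: R_A = ΣP − R_B = 156.5 − 73.08 = 83.42 kN.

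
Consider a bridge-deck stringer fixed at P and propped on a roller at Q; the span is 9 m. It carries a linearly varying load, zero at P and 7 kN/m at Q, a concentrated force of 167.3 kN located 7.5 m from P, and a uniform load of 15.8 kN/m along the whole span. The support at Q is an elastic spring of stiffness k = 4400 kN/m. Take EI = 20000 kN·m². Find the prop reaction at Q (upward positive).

Take the reaction at Q as the redundant and release it; the primary structure is a cantilever fixed at P.
Free-end deflection of the primary structure under the applied loading (downward +):
  triangular load, peak 7 at the free end: 11w₀L⁴/(120EI) = 4210/EI
  point load 167.3 at a = 7.5: Pa²(3L − a)/(6EI) = 30585/EI
  UDL 15.8: wL⁴/(8EI) = 12958/EI
  δ_0 = 47752/EI
Tip deflection under a unit load at Q: L³/(3EI) = 243/EI.
With EI = 20000 kN·m²: δ_0 = 2.3876 m and δ_{QQ} = 0.01215 m/kN.
Compatibility — the spring shortens by R_Q/k under the reaction it provides: δ_0 − R_Q·δ_{QQ} = R_Q/k. With 1/k = 0.000227 m/kN, R_Q = δ_0 / (δ_{QQ} + 1/k) = 2.3876 / (0.01215 + 0.000227) = 192.9 kN.

R_Q = 192.9 kN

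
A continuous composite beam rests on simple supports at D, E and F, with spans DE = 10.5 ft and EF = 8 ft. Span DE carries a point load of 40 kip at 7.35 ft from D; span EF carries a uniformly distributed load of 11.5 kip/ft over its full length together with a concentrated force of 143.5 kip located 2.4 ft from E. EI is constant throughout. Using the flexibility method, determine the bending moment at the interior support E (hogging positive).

Take M_E as the redundant. Released structure: two simple spans DE and EF with a hinge at E.
End slopes at the hinge E, treating each span as simply supported:
  span DE: point load 40 at a = 7.35: Pab(L + a)/(6LEI) = 262.4/EI
  span EF: UDL 11.5: wL³/(24EI) = 245.3/EI
  span EF: point load 143.5 at a = 2.4: Pab(L + b)/(6LEI) = 546.4/EI
  relative rotation θ_0 = (262.4 + 791.8)/EI = 1054/EI
A unit hogging moment at E produces rotation L₁/(3EI) + L₂/(3EI) = 6.167/EI.
Compatibility: M_E·(L₁+L₂)/(3EI) = θ_0, giving M_E = 170.9 kip·ft (hogging).

M_E = 170.9 kip·ft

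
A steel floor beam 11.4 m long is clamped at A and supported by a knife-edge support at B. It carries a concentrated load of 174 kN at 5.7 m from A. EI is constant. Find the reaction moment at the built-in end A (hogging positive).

Take the reaction at B as the redundant and release it; the primary structure is a cantilever fixed at A.
Downward deflection at the released point B due to the loads:
  point load 174 at a = 5.7: Pa²(3L − a)/(6EI) = 26853/EI
Flexibility coefficient — unit upward force at B: δ_{BB} = L³/(3EI) = 493.8/EI.
Compatibility at B: δ_0 − R_B·δ_{BB} = 0, so R_B = 26853/493.8 = 54.38 kN.
Moment equilibrium about A: M_A = Σ(load moments about A) − R_B·L = 991.8 − 54.38×11.4 = 371.9 kN·m.

M_A = 371.9 kN·m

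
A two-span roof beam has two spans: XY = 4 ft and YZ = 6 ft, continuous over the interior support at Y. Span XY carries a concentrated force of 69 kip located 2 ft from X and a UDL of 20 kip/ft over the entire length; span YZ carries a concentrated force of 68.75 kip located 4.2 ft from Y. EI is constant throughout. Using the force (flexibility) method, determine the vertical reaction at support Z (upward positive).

R_Z = 36.38 kip

Insert a hinge at Y; M_Y is the redundant, and each span becomes simply supported.
Discontinuity in slope at Y on the released structure — sum the simple-span end rotations:
  span XY: point load 69 at a = 2: Pab(L + a)/(6LEI) = 69/EI
  span XY: UDL 20: wL³/(24EI) = 53.33/EI
  span YZ: point load 68.75 at a = 4.2: Pab(L + b)/(6LEI) = 112.6/EI
  relative rotation θ_0 = (122.3 + 112.6)/EI = 234.9/EI
A unit hogging moment at Y produces rotation L₁/(3EI) + L₂/(3EI) = 3.333/EI.
Slope continuity at Y: θ_0 = M_Y·3.333/EI, so M_Y = 234.9/3.333 = 70.48 kip·ft (hogging).
Span YZ, ΣM about Z: R_Y^{YZ}·6 = 123.8 + 70.48, so R_Y^{YZ} = 32.37 kip and R_Z = 68.75 − 32.37 = 36.38 kip.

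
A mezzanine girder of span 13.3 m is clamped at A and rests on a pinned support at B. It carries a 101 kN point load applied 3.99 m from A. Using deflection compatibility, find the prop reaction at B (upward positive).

R_B = 12.27 kN

Choose R_B as the redundant. The primary structure is the cantilever fixed at A.
Primary-structure tip deflection at B by superposition:
  point load 101 at a = 3.99: Pa²(3L − a)/(6EI) = 9623/EI
Flexibility coefficient — unit upward force at B: δ_{BB} = L³/(3EI) = 784.2/EI.
The prop prevents deflection at B: R_B = δ_0/δ_{BB} = 9623/784.2 = 12.27 kN.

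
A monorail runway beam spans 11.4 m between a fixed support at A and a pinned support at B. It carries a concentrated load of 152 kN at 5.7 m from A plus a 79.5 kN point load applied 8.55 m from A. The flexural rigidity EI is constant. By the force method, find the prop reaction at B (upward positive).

R_B = 97.81 kN

Release the roller at B. Primary structure: cantilever fixed at A.
Downward deflection at the released point B due to the loads:
  point load 152 at a = 5.7: Pa²(3L − a)/(6EI) = 23458/EI
  point load 79.5 at a = 8.55: Pa²(3L − a)/(6EI) = 24845/EI
  δ_0 = 48303/EI
Flexibility coefficient — unit upward force at B: δ_{BB} = L³/(3EI) = 493.8/EI.
Compatibility at B: δ_0 − R_B·δ_{BB} = 0, so R_B = 48303/493.8 = 97.81 kN.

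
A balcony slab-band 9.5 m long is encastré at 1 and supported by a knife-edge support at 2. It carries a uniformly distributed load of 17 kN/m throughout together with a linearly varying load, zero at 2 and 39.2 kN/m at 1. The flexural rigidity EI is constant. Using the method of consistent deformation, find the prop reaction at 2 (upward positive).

Remove the prop at 2; the released (primary) structure is a cantilever built in at 1.
Free-end deflection of the primary structure under the applied loading (downward +):
  UDL 17: wL⁴/(8EI) = 17308/EI
  triangular load, peak 39.2 at the fixed end: w₀L⁴/(30EI) = 10643/EI
  δ_0 = 27951/EI
Tip deflection under a unit load at 2: L³/(3EI) = 285.8/EI.
The prop prevents deflection at 2: R_2 = δ_0/δ_{22} = 27951/285.8 = 97.8 kN.

R_2 = 97.8 kN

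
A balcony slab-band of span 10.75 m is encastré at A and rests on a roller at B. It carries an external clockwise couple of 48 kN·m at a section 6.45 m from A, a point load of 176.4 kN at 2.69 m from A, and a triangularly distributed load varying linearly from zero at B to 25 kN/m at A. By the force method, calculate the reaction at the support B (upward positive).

Take the reaction at B as the redundant and release it; the primary structure is a cantilever fixed at A.
Deflection at B on the released cantilever, summing each load's contribution:
  clockwise couple 48 at a = 6.45: M₀a(2L − a)/(2EI) = 2330/EI
  point load 176.4 at a = 2.69: Pa²(3L − a)/(6EI) = 6289/EI
  triangular load, peak 25 at the fixed end: w₀L⁴/(30EI) = 11129/EI
  δ_0 = 19747/EI
Tip deflection under a unit load at B: L³/(3EI) = 414.1/EI.
The prop prevents deflection at B: R_B = δ_0/δ_{BB} = 19747/414.1 = 47.69 kN.

R_B = 47.69 kN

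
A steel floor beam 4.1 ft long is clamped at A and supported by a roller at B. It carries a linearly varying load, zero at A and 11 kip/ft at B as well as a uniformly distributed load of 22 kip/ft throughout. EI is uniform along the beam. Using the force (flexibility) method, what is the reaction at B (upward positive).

R_B = 46.23 kip

Remove the prop at B; the released (primary) structure is a cantilever built in at A.
Free-end deflection of the primary structure under the applied loading (downward +):
  triangular load, peak 11 at the free end: 11w₀L⁴/(120EI) = 284.9/EI
  UDL 22: wL⁴/(8EI) = 777.1/EI
  δ_0 = 1062/EI
Flexibility coefficient — unit upward force at B: δ_{BB} = L³/(3EI) = 22.97/EI.
Compatibility at B: δ_0 − R_B·δ_{BB} = 0, so R_B = 1062/22.97 = 46.23 kip.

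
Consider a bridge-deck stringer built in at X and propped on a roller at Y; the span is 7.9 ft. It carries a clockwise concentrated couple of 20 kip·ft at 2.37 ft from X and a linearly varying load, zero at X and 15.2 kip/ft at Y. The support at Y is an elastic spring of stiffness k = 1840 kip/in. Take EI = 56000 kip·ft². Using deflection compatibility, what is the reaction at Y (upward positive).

Choose R_Y as the redundant. The primary structure is the cantilever fixed at X.
Primary-structure tip deflection at Y by superposition:
  clockwise couple 20 at a = 2.37: M₀a(2L − a)/(2EI) = 318.3/EI
  triangular load, peak 15.2 at the free end: 11w₀L⁴/(120EI) = 5427/EI
  δ_0 = 5745/EI
Flexibility coefficient — unit upward force at Y: δ_{YY} = L³/(3EI) = 164.3/EI.
With EI = 56000 kip·ft²: δ_0 = 0.1026 ft and δ_{YY} = 0.002935 ft/kip.
Compatibility — the spring shortens by R_Y/k under the reaction it provides: δ_0 − R_Y·δ_{YY} = R_Y/k. With 1/k = 1/(1840×12) ft/kip = 0.000045 ft/kip, R_Y = δ_0 / (δ_{YY} + 1/k) = 0.1026 / (0.002935 + 0.000045) = 34.43 kip.

R_Y = 34.43 kip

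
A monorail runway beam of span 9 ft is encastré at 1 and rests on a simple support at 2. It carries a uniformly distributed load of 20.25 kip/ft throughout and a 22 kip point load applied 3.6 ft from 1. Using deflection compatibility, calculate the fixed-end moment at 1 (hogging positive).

Remove the prop at 2; the released (primary) structure is a cantilever built in at 1.
Deflection at 2 on the released cantilever, summing each load's contribution:
  UDL 20.25: wL⁴/(8EI) = 16608/EI
  point load 22 at a = 3.6: Pa²(3L − a)/(6EI) = 1112/EI
  δ_0 = 17719/EI
Tip deflection under a unit load at 2: L³/(3EI) = 243/EI.
Compatibility at 2: δ_0 − R_2·δ_{22} = 0, so R_2 = 17719/243 = 72.92 kip.
Moment equilibrium about 1: M_1 = Σ(load moments about 1) − R_2·L = 899.3 − 72.92×9 = 243 kip·ft.

M_1 = 243 kip·ft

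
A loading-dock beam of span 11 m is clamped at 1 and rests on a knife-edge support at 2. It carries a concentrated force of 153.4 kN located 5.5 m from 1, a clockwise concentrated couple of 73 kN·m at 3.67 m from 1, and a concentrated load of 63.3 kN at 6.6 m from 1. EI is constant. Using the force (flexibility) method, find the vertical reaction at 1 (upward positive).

R_1 = 135.9 kN

Take the reaction at 2 as the redundant and release it; the primary structure is a cantilever fixed at 1.
Free-end deflection of the primary structure under the applied loading (downward +):
  point load 153.4 at a = 5.5: Pa²(3L − a)/(6EI) = 21268/EI
  clockwise couple 73 at a = 3.67: M₀a(2L − a)/(2EI) = 2455/EI
  point load 63.3 at a = 6.6: Pa²(3L − a)/(6EI) = 12132/EI
  δ_0 = 35856/EI
Tip deflection under a unit load at 2: L³/(3EI) = 443.7/EI.
The prop prevents deflection at 2: R_2 = δ_0/δ_{22} = 35856/443.7 = 80.82 kN.
Vertical equilibrium: R_1 = ΣP − R_2 = 216.7 − 80.82 = 135.9 kN.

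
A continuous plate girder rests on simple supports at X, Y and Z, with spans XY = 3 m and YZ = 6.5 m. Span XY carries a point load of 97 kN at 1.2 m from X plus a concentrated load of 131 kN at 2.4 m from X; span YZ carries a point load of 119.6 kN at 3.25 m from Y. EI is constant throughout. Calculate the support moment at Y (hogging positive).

M_Y = 133 kN·m

Take M_Y as the redundant. Released structure: two simple spans XY and YZ with a hinge at Y.
Discontinuity in slope at Y on the released structure — sum the simple-span end rotations:
  span XY: point load 97 at a = 1.2: Pab(L + a)/(6LEI) = 48.89/EI
  span XY: point load 131 at a = 2.4: Pab(L + a)/(6LEI) = 56.59/EI
  span YZ: point load 119.6 at a = 3.25: Pab(L + b)/(6LEI) = 315.8/EI
  relative rotation θ_0 = (105.5 + 315.8)/EI = 421.3/EI
A unit hogging moment at Y produces rotation L₁/(3EI) + L₂/(3EI) = 3.167/EI.
Compatibility: M_Y·(L₁+L₂)/(3EI) = θ_0, giving M_Y = 133 kN·m (hogging).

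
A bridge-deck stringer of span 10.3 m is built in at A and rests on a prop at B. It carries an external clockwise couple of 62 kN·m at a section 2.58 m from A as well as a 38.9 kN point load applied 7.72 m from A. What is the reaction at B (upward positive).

Choose R_B as the redundant. The primary structure is the cantilever fixed at A.
Primary-structure tip deflection at B by superposition:
  clockwise couple 62 at a = 2.58: M₀a(2L − a)/(2EI) = 1441/EI
  point load 38.9 at a = 7.72: Pa²(3L − a)/(6EI) = 8957/EI
  δ_0 = 10398/EI
Flexibility coefficient — unit upward force at B: δ_{BB} = L³/(3EI) = 364.2/EI.
The prop prevents deflection at B: R_B = δ_0/δ_{BB} = 10398/364.2 = 28.55 kN.

R_B = 28.55 kN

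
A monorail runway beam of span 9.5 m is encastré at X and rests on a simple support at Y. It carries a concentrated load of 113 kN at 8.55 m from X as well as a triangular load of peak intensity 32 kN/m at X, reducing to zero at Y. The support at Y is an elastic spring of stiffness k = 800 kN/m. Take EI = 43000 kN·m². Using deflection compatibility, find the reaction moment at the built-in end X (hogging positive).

M_X = 435.9 kN·m

Choose R_Y as the redundant. The primary structure is the cantilever fixed at X.
Free-end deflection of the primary structure under the applied loading (downward +):
  point load 113 at a = 8.55: Pa²(3L − a)/(6EI) = 27466/EI
  triangular load, peak 32 at the fixed end: w₀L⁴/(30EI) = 8688/EI
  δ_0 = 36155/EI
Tip deflection under a unit load at Y: L³/(3EI) = 285.8/EI.
With EI = 43000 kN·m²: δ_0 = 0.8408 m and δ_{YY} = 0.006646 m/kN.
Compatibility — the spring shortens by R_Y/k under the reaction it provides: δ_0 − R_Y·δ_{YY} = R_Y/k. With 1/k = 0.00125 m/kN, R_Y = δ_0 / (δ_{YY} + 1/k) = 0.8408 / (0.006646 + 0.00125) = 106.5 kN.
Moment equilibrium about X: M_X = Σ(load moments about X) − R_Y·L = 1447 − 106.5×9.5 = 435.9 kN·m.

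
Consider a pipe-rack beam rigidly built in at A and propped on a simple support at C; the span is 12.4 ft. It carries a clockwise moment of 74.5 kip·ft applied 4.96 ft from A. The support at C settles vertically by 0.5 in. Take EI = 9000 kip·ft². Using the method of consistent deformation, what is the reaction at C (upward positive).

Choose R_C as the redundant. The primary structure is the cantilever fixed at A.
Primary-structure tip deflection at C by superposition:
  clockwise couple 74.5 at a = 4.96: M₀a(2L − a)/(2EI) = 3666/EI
Flexibility coefficient — unit upward force at C: δ_{CC} = L³/(3EI) = 635.5/EI.
With EI = 9000 kip·ft²: δ_0 = 0.40729 ft and δ_{CC} = 0.070616 ft/kip.
Compatibility — the beam at C must follow the support down by 0.04167 ft: δ_0 − R_C·δ_{CC} = 0.04167, so R_C = (0.40729 − 0.04167)/0.070616 = 5.178 kip.

R_C = 5.178 kip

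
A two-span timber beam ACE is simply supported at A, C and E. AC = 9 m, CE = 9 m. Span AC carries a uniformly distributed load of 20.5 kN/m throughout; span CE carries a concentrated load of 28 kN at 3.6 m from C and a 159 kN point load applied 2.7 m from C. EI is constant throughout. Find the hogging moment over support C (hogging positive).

Take M_C as the redundant. Released structure: two simple spans AC and CE with a hinge at C.
End slopes at the hinge C, treating each span as simply supported:
  span AC: UDL 20.5: wL³/(24EI) = 622.7/EI
  span CE: point load 28 at a = 3.6: Pab(L + b)/(6LEI) = 145.2/EI
  span CE: point load 159 at a = 2.7: Pab(L + b)/(6LEI) = 766.3/EI
  relative rotation θ_0 = (622.7 + 911.5)/EI = 1534/EI
A unit hogging moment at C produces rotation L₁/(3EI) + L₂/(3EI) = 6/EI.
Compatibility: M_C·(L₁+L₂)/(3EI) = θ_0, giving M_C = 255.7 kN·m (hogging).

M_C = 255.7 kN·m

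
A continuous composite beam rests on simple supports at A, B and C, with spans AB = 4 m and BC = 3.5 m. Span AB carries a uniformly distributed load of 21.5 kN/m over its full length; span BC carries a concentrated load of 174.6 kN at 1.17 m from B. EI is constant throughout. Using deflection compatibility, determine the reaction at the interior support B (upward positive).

Release continuity at B by inserting a hinge; the redundant is the internal moment M_B. The primary structure is two simply-supported spans AB and BC.
Discontinuity in slope at B on the released structure — sum the simple-span end rotations:
  span AB: UDL 21.5: wL³/(24EI) = 57.33/EI
  span BC: point load 174.6 at a = 1.17: Pab(L + b)/(6LEI) = 132.1/EI
  relative rotation θ_0 = (57.33 + 132.1)/EI = 189.5/EI
A unit hogging moment at B produces rotation L₁/(3EI) + L₂/(3EI) = 2.5/EI.
Compatibility: M_B·(L₁+L₂)/(3EI) = θ_0, giving M_B = 75.79 kN·m (hogging).
Span AB, ΣM about A with M_B applied at B: R_B^{AB}·4 = 172 + 75.79, so R_B^{AB} = 61.95 kN and R_A = 86 − 61.95 = 24.05 kN.
Span BC, ΣM about C: R_B^{BC}·3.5 = 406.8 + 75.79, so R_B^{BC} = 137.9 kN and R_C = 174.6 − 137.9 = 36.71 kN.
R_B = 61.95 + 137.9 = 199.8 kN.

R_B = 199.8 kN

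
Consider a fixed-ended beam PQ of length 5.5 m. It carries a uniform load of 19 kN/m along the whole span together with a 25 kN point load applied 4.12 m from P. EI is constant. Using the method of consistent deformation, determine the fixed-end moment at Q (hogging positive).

M_Q = 67.26 kN·m

Release both end moments; the primary structure is a simply-supported span PQ with redundants M_P and M_Q.
On the primary (simply-supported) span, the end slopes from the loading are:
  at P: UDL 19: wL³/(24EI) = 131.7/EI
  at Q: UDL 19: wL³/(24EI) = 131.7/EI
  at P: point load 25 at a = 4.12: Pab(L + b)/(6LEI) = 29.63/EI
  at Q: point load 25 at a = 4.12: Pab(L + a)/(6LEI) = 41.44/EI
  θ_P0 = 161.3/EI,  θ_Q0 = 173.1/EI
Flexibility coefficients: a unit moment at one end gives L/(3EI) there and L/(6EI) at the far end, so f₁₁ = f₂₂ = 1.833/EI and f₁₂ = f₂₁ = 0.9167/EI.
Compatibility — zero rotation at each built-in end:
  1.833 M_P + 0.9167 M_Q = 161.3
  0.9167 M_P + 1.833 M_Q = 173.1
Solving the pair gives M_P = 54.38 kN·m and M_Q = 67.26 kN·m (hogging).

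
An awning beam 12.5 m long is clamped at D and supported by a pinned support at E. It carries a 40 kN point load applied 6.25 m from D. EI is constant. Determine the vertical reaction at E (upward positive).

R_E = 12.5 kN

Remove the prop at E; the released (primary) structure is a cantilever built in at D.
Primary-structure tip deflection at E by superposition:
  point load 40 at a = 6.25: Pa²(3L − a)/(6EI) = 8138/EI
Tip deflection under a unit load at E: L³/(3EI) = 651/EI.
Compatibility at E: δ_0 − R_E·δ_{EE} = 0, so R_E = 8138/651 = 12.5 kN.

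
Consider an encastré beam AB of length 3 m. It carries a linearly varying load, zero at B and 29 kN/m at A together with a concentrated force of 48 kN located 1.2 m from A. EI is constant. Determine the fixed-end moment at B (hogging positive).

Release both end moments; the primary structure is a simply-supported span AB with redundants M_A and M_B.
End rotations of the released simple span under the applied load (×1/EI):
  at A: triangular load, peak 29: w₀L³/(45EI) = 17.4/EI
  at B: triangular load, peak 29: 7w₀L³/(360EI) = 15.22/EI
  at A: point load 48 at a = 1.2: Pab(L + b)/(6LEI) = 27.65/EI
  at B: point load 48 at a = 1.2: Pab(L + a)/(6LEI) = 24.19/EI
  θ_A0 = 45.05/EI,  θ_B0 = 39.42/EI
Flexibility coefficients: a unit moment at one end gives L/(3EI) there and L/(6EI) at the far end, so f₁₁ = f₂₂ = 1/EI and f₁₂ = f₂₁ = 0.5/EI.
Compatibility — zero rotation at each built-in end:
  1 M_A + 0.5 M_B = 45.05
  0.5 M_A + 1 M_B = 39.42
Solving the pair gives M_A = 33.79 kN·m and M_B = 22.52 kN·m (hogging).

M_B = 22.52 kN·m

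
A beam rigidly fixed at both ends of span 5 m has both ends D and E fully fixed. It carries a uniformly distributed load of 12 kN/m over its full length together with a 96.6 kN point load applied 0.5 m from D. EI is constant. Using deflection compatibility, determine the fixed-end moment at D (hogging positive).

M_D = 64.12 kN·m

Release both end moments; the primary structure is a simply-supported span DE with redundants M_D and M_E.
Simple-span end rotations at D and E under the given loads:
  at D: UDL 12: wL³/(24EI) = 62.5/EI
  at E: UDL 12: wL³/(24EI) = 62.5/EI
  at D: point load 96.6 at a = 0.5: Pab(L + b)/(6LEI) = 68.83/EI
  at E: point load 96.6 at a = 0.5: Pab(L + a)/(6LEI) = 39.85/EI
  θ_D0 = 131.3/EI,  θ_E0 = 102.3/EI
Flexibility coefficients: a unit moment at one end gives L/(3EI) there and L/(6EI) at the far end, so f₁₁ = f₂₂ = 1.667/EI and f₁₂ = f₂₁ = 0.8333/EI.
Compatibility — zero rotation at each built-in end:
  1.667 M_D + 0.8333 M_E = 131.3
  0.8333 M_D + 1.667 M_E = 102.3
Solving the pair gives M_D = 64.12 kN·m and M_E = 29.35 kN·m (hogging).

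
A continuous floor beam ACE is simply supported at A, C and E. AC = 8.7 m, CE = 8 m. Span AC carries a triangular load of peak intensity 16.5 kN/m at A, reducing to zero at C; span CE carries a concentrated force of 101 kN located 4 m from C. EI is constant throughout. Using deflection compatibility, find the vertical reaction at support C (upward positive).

Take M_C as the redundant. Released structure: two simple spans AC and CE with a hinge at C.
Discontinuity in slope at C on the released structure — sum the simple-span end rotations:
  span AC: triangular load, peak 16.5: 7w₀L³/(360EI) = 211.3/EI
  span CE: point load 101 at a = 4: Pab(L + b)/(6LEI) = 404/EI
  relative rotation θ_0 = (211.3 + 404)/EI = 615.3/EI
A unit hogging moment at C produces rotation L₁/(3EI) + L₂/(3EI) = 5.567/EI.
Slope continuity at C: θ_0 = M_C·5.567/EI, so M_C = 615.3/5.567 = 110.5 kN·m (hogging).
Span AC, ΣM about A with M_C applied at C: R_C^{AC}·8.7 = 208.1 + 110.5, so R_C^{AC} = 36.63 kN and R_A = 71.78 − 36.63 = 35.15 kN.
Span CE, ΣM about E: R_C^{CE}·8 = 404 + 110.5, so R_C^{CE} = 64.32 kN and R_E = 101 − 64.32 = 36.68 kN.
R_C = 36.63 + 64.32 = 100.9 kN.

R_C = 100.9 kN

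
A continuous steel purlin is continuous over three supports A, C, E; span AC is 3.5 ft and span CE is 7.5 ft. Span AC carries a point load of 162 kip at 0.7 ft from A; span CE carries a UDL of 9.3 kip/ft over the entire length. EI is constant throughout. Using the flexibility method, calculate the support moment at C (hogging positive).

M_C = 61.9 kip·ft

Insert a hinge at C; M_C is the redundant, and each span becomes simply supported.
End slopes at the hinge C, treating each span as simply supported:
  span AC: point load 162 at a = 0.7: Pab(L + a)/(6LEI) = 63.5/EI
  span CE: UDL 9.3: wL³/(24EI) = 163.5/EI
  relative rotation θ_0 = (63.5 + 163.5)/EI = 227/EI
A unit hogging moment at C produces rotation L₁/(3EI) + L₂/(3EI) = 3.667/EI.
Compatibility: M_C·(L₁+L₂)/(3EI) = θ_0, giving M_C = 61.9 kip·ft (hogging).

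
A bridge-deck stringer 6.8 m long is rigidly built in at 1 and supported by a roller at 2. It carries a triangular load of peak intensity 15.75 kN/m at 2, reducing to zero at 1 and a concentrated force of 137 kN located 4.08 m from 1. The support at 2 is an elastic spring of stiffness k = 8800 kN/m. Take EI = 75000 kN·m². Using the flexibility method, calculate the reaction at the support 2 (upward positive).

Release the roller at 2. Primary structure: cantilever fixed at 1.
Free-end deflection of the primary structure under the applied loading (downward +):
  triangular load, peak 15.75 at the free end: 11w₀L⁴/(120EI) = 3087/EI
  point load 137 at a = 4.08: Pa²(3L − a)/(6EI) = 6203/EI
  δ_0 = 9290/EI
Tip deflection under a unit load at 2: L³/(3EI) = 104.8/EI.
With EI = 75000 kN·m²: δ_0 = 0.12387 m and δ_{22} = 0.001397 m/kN.
Compatibility — the spring shortens by R_2/k under the reaction it provides: δ_0 − R_2·δ_{22} = R_2/k. With 1/k = 0.000114 m/kN, R_2 = δ_0 / (δ_{22} + 1/k) = 0.12387 / (0.001397 + 0.000114) = 81.97 kN.

R_2 = 81.97 kN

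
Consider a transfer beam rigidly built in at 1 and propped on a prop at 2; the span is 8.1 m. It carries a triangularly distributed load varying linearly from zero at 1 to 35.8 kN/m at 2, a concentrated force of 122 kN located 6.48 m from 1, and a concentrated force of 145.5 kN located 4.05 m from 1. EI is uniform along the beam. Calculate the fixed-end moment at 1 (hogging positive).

Take the reaction at 2 as the redundant and release it; the primary structure is a cantilever fixed at 1.
Primary-structure tip deflection at 2 by superposition:
  triangular load, peak 35.8 at the free end: 11w₀L⁴/(120EI) = 14126/EI
  point load 122 at a = 6.48: Pa²(3L − a)/(6EI) = 15215/EI
  point load 145.5 at a = 4.05: Pa²(3L − a)/(6EI) = 8055/EI
  δ_0 = 37396/EI
Tip deflection under a unit load at 2: L³/(3EI) = 177.1/EI.
The prop prevents deflection at 2: R_2 = δ_0/δ_{22} = 37396/177.1 = 211.1 kN.
Moment equilibrium about 1: M_1 = Σ(load moments about 1) − R_2·L = 2163 − 211.1×8.1 = 452.9 kN·m.

M_1 = 452.9 kN·m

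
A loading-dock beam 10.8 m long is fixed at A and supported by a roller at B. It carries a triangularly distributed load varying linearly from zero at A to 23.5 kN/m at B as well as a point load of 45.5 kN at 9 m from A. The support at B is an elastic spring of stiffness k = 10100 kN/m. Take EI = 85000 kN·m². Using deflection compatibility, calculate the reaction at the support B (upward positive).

R_B = 102 kN

Release the roller at B. Primary structure: cantilever fixed at A.
Primary-structure tip deflection at B by superposition:
  triangular load, peak 23.5 at the free end: 11w₀L⁴/(120EI) = 29307/EI
  point load 45.5 at a = 9: Pa²(3L − a)/(6EI) = 14373/EI
  δ_0 = 43681/EI
Flexibility coefficient — unit upward force at B: δ_{BB} = L³/(3EI) = 419.9/EI.
With EI = 85000 kN·m²: δ_0 = 0.51389 m and δ_{BB} = 0.00494 m/kN.
Compatibility — the spring shortens by R_B/k under the reaction it provides: δ_0 − R_B·δ_{BB} = R_B/k. With 1/k = 0.000099 m/kN, R_B = δ_0 / (δ_{BB} + 1/k) = 0.51389 / (0.00494 + 0.000099) = 102 kN.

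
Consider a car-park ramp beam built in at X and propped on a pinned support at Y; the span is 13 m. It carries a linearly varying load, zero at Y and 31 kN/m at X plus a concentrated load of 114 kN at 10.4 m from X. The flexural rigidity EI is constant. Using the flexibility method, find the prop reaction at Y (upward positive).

Release the roller at Y. Primary structure: cantilever fixed at X.
Deflection at Y on the released cantilever, summing each load's contribution:
  triangular load, peak 31 at the fixed end: w₀L⁴/(30EI) = 29513/EI
  point load 114 at a = 10.4: Pa²(3L − a)/(6EI) = 58774/EI
  δ_0 = 88287/EI
Flexibility coefficient — unit upward force at Y: δ_{YY} = L³/(3EI) = 732.3/EI.
The prop prevents deflection at Y: R_Y = δ_0/δ_{YY} = 88287/732.3 = 120.6 kN.

R_Y = 120.6 kN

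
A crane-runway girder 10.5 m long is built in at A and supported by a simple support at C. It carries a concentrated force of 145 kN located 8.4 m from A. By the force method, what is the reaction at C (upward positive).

R_C = 102.1 kN

Take the reaction at C as the redundant and release it; the primary structure is a cantilever fixed at A.
Deflection at C on the released cantilever, summing each load's contribution:
  point load 145 at a = 8.4: Pa²(3L − a)/(6EI) = 39390/EI
Tip deflection under a unit load at C: L³/(3EI) = 385.9/EI.
The prop prevents deflection at C: R_C = δ_0/δ_{CC} = 39390/385.9 = 102.1 kN.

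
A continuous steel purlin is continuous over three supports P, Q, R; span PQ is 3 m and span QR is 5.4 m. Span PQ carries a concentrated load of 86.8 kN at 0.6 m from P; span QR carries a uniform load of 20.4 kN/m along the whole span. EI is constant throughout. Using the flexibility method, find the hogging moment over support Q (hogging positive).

Insert a hinge at Q; M_Q is the redundant, and each span becomes simply supported.
Discontinuity in slope at Q on the released structure — sum the simple-span end rotations:
  span PQ: point load 86.8 at a = 0.6: Pab(L + a)/(6LEI) = 25/EI
  span QR: UDL 20.4: wL³/(24EI) = 133.8/EI
  relative rotation θ_0 = (25 + 133.8)/EI = 158.8/EI
A unit hogging moment at Q produces rotation L₁/(3EI) + L₂/(3EI) = 2.8/EI.
Slope continuity at Q: θ_0 = M_Q·2.8/EI, so M_Q = 158.8/2.8 = 56.73 kN·m (hogging).

M_Q = 56.73 kN·m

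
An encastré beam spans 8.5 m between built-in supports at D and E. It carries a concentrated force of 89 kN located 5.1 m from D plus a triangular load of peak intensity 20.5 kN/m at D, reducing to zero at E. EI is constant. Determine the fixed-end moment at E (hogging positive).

M_E = 158.3 kN·m

Take the two fixed-end moments M_D, M_E as redundants; the released structure is the simple span DE.
On the primary (simply-supported) span, the end slopes from the loading are:
  at D: point load 89 at a = 5.1: Pab(L + b)/(6LEI) = 360.1/EI
  at E: point load 89 at a = 5.1: Pab(L + a)/(6LEI) = 411.5/EI
  at D: triangular load, peak 20.5: w₀L³/(45EI) = 279.8/EI
  at E: triangular load, peak 20.5: 7w₀L³/(360EI) = 244.8/EI
  θ_D0 = 639.9/EI,  θ_E0 = 656.3/EI
Flexibility coefficients: a unit moment at one end gives L/(3EI) there and L/(6EI) at the far end, so f₁₁ = f₂₂ = 2.833/EI and f₁₂ = f₂₁ = 1.417/EI.
Compatibility — zero rotation at each built-in end:
  2.833 M_D + 1.417 M_E = 639.9
  1.417 M_D + 2.833 M_E = 656.3
Solving the pair gives M_D = 146.7 kN·m and M_E = 158.3 kN·m (hogging).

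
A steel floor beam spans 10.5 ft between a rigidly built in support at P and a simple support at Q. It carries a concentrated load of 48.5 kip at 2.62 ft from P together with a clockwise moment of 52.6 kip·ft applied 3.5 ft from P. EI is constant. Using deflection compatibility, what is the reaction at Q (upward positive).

Release the roller at Q. Primary structure: cantilever fixed at P.
Downward deflection at the released point Q due to the loads:
  point load 48.5 at a = 2.62: Pa²(3L − a)/(6EI) = 1602/EI
  clockwise couple 52.6 at a = 3.5: M₀a(2L − a)/(2EI) = 1611/EI
  δ_0 = 3213/EI
Flexibility coefficient — unit upward force at Q: δ_{QQ} = L³/(3EI) = 385.9/EI.
The prop prevents deflection at Q: R_Q = δ_0/δ_{QQ} = 3213/385.9 = 8.327 kip.

R_Q = 8.327 kip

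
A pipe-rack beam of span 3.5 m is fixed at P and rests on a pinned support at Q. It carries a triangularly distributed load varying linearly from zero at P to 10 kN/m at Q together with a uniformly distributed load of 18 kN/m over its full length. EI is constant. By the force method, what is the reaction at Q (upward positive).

Release the roller at Q. Primary structure: cantilever fixed at P.
Deflection at Q on the released cantilever, summing each load's contribution:
  triangular load, peak 10 at the free end: 11w₀L⁴/(120EI) = 137.6/EI
  UDL 18: wL⁴/(8EI) = 337.6/EI
  δ_0 = 475.2/EI
Tip deflection under a unit load at Q: L³/(3EI) = 14.29/EI.
Compatibility at Q: δ_0 − R_Q·δ_{QQ} = 0, so R_Q = 475.2/14.29 = 33.25 kN.

R_Q = 33.25 kN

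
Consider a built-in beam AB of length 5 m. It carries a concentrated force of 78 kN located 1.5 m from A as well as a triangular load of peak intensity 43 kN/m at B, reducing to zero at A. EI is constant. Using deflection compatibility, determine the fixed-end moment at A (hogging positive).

Release both end moments; the primary structure is a simply-supported span AB with redundants M_A and M_B.
End rotations of the released simple span under the applied load (×1/EI):
  at A: point load 78 at a = 1.5: Pab(L + b)/(6LEI) = 116/EI
  at B: point load 78 at a = 1.5: Pab(L + a)/(6LEI) = 88.72/EI
  at A: triangular load, peak 43: 7w₀L³/(360EI) = 104.5/EI
  at B: triangular load, peak 43: w₀L³/(45EI) = 119.4/EI
  θ_A0 = 220.5/EI,  θ_B0 = 208.2/EI
Flexibility coefficients: a unit moment at one end gives L/(3EI) there and L/(6EI) at the far end, so f₁₁ = f₂₂ = 1.667/EI and f₁₂ = f₂₁ = 0.8333/EI.
Compatibility — zero rotation at each built-in end:
  1.667 M_A + 0.8333 M_B = 220.5
  0.8333 M_A + 1.667 M_B = 208.2
Solving the pair gives M_A = 93.16 kN·m and M_B = 78.32 kN·m (hogging).

M_A = 93.16 kN·m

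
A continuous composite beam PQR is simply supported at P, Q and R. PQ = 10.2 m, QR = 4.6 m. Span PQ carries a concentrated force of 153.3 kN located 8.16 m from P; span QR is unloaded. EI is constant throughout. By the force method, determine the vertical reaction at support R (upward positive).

Insert a hinge at Q; M_Q is the redundant, and each span becomes simply supported.
Discontinuity in slope at Q on the released structure — sum the simple-span end rotations:
  span PQ: point load 153.3 at a = 8.16: Pab(L + a)/(6LEI) = 765.6/EI
  relative rotation θ_0 = (765.6 + 0)/EI = 765.6/EI
A unit hogging moment at Q produces rotation L₁/(3EI) + L₂/(3EI) = 4.933/EI.
Compatibility: M_Q·(L₁+L₂)/(3EI) = θ_0, giving M_Q = 155.2 kN·m (hogging).
Span QR, ΣM about R: R_Q^{QR}·4.6 = 0 + 155.2, so R_Q^{QR} = 33.74 kN and R_R = 0 − 33.74 = -33.74 kN.

R_R = -33.74 kN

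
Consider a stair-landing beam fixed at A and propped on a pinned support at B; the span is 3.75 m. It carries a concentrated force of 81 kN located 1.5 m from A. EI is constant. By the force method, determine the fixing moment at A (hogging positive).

M_A = 58.32 kN·m

Choose R_B as the redundant. The primary structure is the cantilever fixed at A.
Free-end deflection of the primary structure under the applied loading (downward +):
  point load 81 at a = 1.5: Pa²(3L − a)/(6EI) = 296.2/EI
Flexibility coefficient — unit upward force at B: δ_{BB} = L³/(3EI) = 17.58/EI.
The prop prevents deflection at B: R_B = δ_0/δ_{BB} = 296.2/17.58 = 16.85 kN.
Moment equilibrium about A: M_A = Σ(load moments about A) − R_B·L = 121.5 − 16.85×3.75 = 58.32 kN·m.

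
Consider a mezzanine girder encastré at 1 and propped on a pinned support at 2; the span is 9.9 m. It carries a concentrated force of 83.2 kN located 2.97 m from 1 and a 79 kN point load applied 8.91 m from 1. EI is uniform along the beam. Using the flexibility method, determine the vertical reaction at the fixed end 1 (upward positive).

R_1 = 84.9 kN

Take the reaction at 2 as the redundant and release it; the primary structure is a cantilever fixed at 1.
Free-end deflection of the primary structure under the applied loading (downward +):
  point load 83.2 at a = 2.97: Pa²(3L − a)/(6EI) = 3270/EI
  point load 79 at a = 8.91: Pa²(3L − a)/(6EI) = 21731/EI
  δ_0 = 25001/EI
Tip deflection under a unit load at 2: L³/(3EI) = 323.4/EI.
Compatibility at 2: δ_0 − R_2·δ_{22} = 0, so R_2 = 25001/323.4 = 77.3 kN.
Vertical equilibrium: R_1 = ΣP − R_2 = 162.2 − 77.3 = 84.9 kN.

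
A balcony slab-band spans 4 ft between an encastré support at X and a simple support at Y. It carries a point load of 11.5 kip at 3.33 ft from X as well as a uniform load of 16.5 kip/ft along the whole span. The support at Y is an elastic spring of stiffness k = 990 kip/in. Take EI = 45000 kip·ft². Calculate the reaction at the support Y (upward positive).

R_Y = 28.35 kip

Remove the prop at Y; the released (primary) structure is a cantilever built in at X.
Free-end deflection of the primary structure under the applied loading (downward +):
  point load 11.5 at a = 3.33: Pa²(3L − a)/(6EI) = 184.3/EI
  UDL 16.5: wL⁴/(8EI) = 528/EI
  δ_0 = 712.3/EI
Tip deflection under a unit load at Y: L³/(3EI) = 21.33/EI.
With EI = 45000 kip·ft²: δ_0 = 0.015828 ft and δ_{YY} = 0.000474 ft/kip.
Compatibility — the spring shortens by R_Y/k under the reaction it provides: δ_0 − R_Y·δ_{YY} = R_Y/k. With 1/k = 1/(990×12) ft/kip = 0.000084 ft/kip, R_Y = δ_0 / (δ_{YY} + 1/k) = 0.015828 / (0.000474 + 0.000084) = 28.35 kip.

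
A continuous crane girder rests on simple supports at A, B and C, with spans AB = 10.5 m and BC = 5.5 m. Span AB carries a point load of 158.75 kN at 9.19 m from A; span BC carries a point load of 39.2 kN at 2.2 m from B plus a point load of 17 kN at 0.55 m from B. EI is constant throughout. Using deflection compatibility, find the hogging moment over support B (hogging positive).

M_B = 129 kN·m

Insert a hinge at B; M_B is the redundant, and each span becomes simply supported.
Rotations at B on the released spans (each span's end-slope, ×1/EI):
  span AB: point load 158.75 at a = 9.19: Pab(L + a)/(6LEI) = 597.3/EI
  span BC: point load 39.2 at a = 2.2: Pab(L + b)/(6LEI) = 75.89/EI
  span BC: point load 17 at a = 0.55: Pab(L + b)/(6LEI) = 14.66/EI
  relative rotation θ_0 = (597.3 + 90.55)/EI = 687.9/EI
A unit hogging moment at B produces rotation L₁/(3EI) + L₂/(3EI) = 5.333/EI.
Slope continuity at B: θ_0 = M_B·5.333/EI, so M_B = 687.9/5.333 = 129 kN·m (hogging).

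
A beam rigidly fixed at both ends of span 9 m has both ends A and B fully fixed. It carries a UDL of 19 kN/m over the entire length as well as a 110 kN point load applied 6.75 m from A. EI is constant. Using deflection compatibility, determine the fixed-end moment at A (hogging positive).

M_A = 174.7 kN·m

Take the two fixed-end moments M_A, M_B as redundants; the released structure is the simple span AB.
End rotations of the released simple span under the applied load (×1/EI):
  at A: UDL 19: wL³/(24EI) = 577.1/EI
  at B: UDL 19: wL³/(24EI) = 577.1/EI
  at A: point load 110 at a = 6.75: Pab(L + b)/(6LEI) = 348/EI
  at B: point load 110 at a = 6.75: Pab(L + a)/(6LEI) = 487.3/EI
  θ_A0 = 925.2/EI,  θ_B0 = 1064/EI
Flexibility coefficients: a unit moment at one end gives L/(3EI) there and L/(6EI) at the far end, so f₁₁ = f₂₂ = 3/EI and f₁₂ = f₂₁ = 1.5/EI.
Compatibility — zero rotation at each built-in end:
  3 M_A + 1.5 M_B = 925.2
  1.5 M_A + 3 M_B = 1064
Solving the pair gives M_A = 174.7 kN·m and M_B = 267.5 kN·m (hogging).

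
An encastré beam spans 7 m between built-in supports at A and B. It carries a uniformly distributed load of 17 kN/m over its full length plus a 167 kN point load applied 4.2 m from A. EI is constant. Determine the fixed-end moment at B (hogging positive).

M_B = 237.8 kN·m

Release both end moments; the primary structure is a simply-supported span AB with redundants M_A and M_B.
End rotations of the released simple span under the applied load (×1/EI):
  at A: UDL 17: wL³/(24EI) = 243/EI
  at B: UDL 17: wL³/(24EI) = 243/EI
  at A: point load 167 at a = 4.2: Pab(L + b)/(6LEI) = 458.2/EI
  at B: point load 167 at a = 4.2: Pab(L + a)/(6LEI) = 523.7/EI
  θ_A0 = 701.2/EI,  θ_B0 = 766.7/EI
Flexibility coefficients: a unit moment at one end gives L/(3EI) there and L/(6EI) at the far end, so f₁₁ = f₂₂ = 2.333/EI and f₁₂ = f₂₁ = 1.167/EI.
Compatibility — zero rotation at each built-in end:
  2.333 M_A + 1.167 M_B = 701.2
  1.167 M_A + 2.333 M_B = 766.7
Solving the pair gives M_A = 181.6 kN·m and M_B = 237.8 kN·m (hogging).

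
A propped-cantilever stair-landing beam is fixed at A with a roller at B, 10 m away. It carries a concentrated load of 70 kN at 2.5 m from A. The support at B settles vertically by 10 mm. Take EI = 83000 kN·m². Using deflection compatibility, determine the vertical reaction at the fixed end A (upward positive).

Take the reaction at B as the redundant and release it; the primary structure is a cantilever fixed at A.
Deflection at B on the released cantilever, summing each load's contribution:
  point load 70 at a = 2.5: Pa²(3L − a)/(6EI) = 2005/EI
Tip deflection under a unit load at B: L³/(3EI) = 333.3/EI.
With EI = 83000 kN·m²: δ_0 = 0.024159 m and δ_{BB} = 0.004016 m/kN.
Compatibility — the beam at B must follow the support down by 0.01 m: δ_0 − R_B·δ_{BB} = 0.01, so R_B = (0.024159 − 0.01)/0.004016 = 3.526 kN.
Vertical equilibrium: R_A = ΣP − R_B = 70 − 3.526 = 66.47 kN.

R_A = 66.47 kN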